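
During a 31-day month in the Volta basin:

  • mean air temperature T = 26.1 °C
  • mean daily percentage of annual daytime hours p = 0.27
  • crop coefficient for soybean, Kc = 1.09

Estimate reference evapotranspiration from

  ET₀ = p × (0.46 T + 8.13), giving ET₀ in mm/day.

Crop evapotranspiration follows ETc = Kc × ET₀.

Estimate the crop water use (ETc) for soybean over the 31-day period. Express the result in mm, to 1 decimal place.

ET₀ = 0.27 × (0.46 × 26.1 + 8.13) = 0.27 × 20.136 = 5.4367 mm/d
ETc = Kc × ET₀ = 1.09 × 5.4367 = 5.9260 mm/d
Over 31 days: 5.9260 × 31 = 183.706 mm

183.7 mm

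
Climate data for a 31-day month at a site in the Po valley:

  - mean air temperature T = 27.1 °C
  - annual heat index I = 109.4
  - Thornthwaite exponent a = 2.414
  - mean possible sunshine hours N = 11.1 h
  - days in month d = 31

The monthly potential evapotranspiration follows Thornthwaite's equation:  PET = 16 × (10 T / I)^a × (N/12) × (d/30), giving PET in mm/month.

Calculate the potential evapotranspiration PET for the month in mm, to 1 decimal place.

10T/I = 10 × 27.1 / 109.4 = 2.4771
(10T/I)^a = 2.4771^2.414 = 8.9326
Uncorrected PET = 16 × 8.9326 = 142.922 mm
Correction = (N/12)(d/30) = (11.1/12)(31/30) = 0.9558
PET = 142.922 × 0.9558 = 136.605 mm/month

136.6 mm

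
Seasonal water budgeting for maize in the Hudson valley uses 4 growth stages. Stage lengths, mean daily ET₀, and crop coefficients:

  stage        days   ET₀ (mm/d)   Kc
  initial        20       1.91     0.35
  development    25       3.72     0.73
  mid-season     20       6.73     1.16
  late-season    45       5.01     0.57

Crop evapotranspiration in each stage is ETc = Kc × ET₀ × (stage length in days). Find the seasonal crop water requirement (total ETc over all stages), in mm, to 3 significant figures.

366 mm

initial: 0.35 × 1.91 × 20 = 13.37 mm
development: 0.73 × 3.72 × 25 = 67.89 mm
mid-season: 1.16 × 6.73 × 20 = 156.14 mm
late-season: 0.57 × 5.01 × 45 = 128.51 mm
Seasonal total = 365.91 mm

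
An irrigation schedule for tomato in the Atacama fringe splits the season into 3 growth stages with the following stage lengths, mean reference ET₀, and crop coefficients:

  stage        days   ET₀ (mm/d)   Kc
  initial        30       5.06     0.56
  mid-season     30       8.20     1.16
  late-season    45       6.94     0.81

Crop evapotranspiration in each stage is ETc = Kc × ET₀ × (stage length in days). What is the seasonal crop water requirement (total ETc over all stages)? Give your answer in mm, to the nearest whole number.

623 mm

initial: 0.56 × 5.06 × 30 = 85.01 mm
mid-season: 1.16 × 8.20 × 30 = 285.36 mm
late-season: 0.81 × 6.94 × 45 = 252.96 mm
Seasonal total = 623.33 mm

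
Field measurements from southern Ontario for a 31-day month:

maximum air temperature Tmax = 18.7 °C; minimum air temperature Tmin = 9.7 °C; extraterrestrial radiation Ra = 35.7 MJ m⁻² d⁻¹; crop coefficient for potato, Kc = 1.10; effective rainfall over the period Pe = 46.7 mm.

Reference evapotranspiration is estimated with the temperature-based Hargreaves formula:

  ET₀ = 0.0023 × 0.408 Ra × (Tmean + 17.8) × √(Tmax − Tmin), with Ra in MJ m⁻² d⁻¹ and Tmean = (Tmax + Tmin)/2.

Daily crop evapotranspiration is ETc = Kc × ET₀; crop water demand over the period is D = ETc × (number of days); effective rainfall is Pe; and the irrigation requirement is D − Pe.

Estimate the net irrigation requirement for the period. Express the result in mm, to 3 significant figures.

63.0 mm

Tmean = (18.7 + 9.7)/2 = 14.20 °C
0.408 Ra = 0.408 × 35.7 = 14.5656 mm/d equivalent
ET₀ = 0.0023 × 14.5656 × (14.20 + 17.8) × √9.0 = 0.0023 × 14.5656 × 32.00 × 3.0000 = 3.2161 mm/d
ETc = Kc × ET₀ = 1.10 × 3.2161 = 3.5377 mm/d
Crop demand D = ETc × 31 d = 3.5377 × 31 = 109.669 mm
D − Pe = 109.669 − 46.7 = 62.969 mm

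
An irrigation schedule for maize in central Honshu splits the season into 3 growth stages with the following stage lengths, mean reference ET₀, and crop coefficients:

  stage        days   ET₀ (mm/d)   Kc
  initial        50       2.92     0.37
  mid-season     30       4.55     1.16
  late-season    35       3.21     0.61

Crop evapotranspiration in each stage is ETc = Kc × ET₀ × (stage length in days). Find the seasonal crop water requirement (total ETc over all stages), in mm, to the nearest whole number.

initial: 0.37 × 2.92 × 50 = 54.02 mm
mid-season: 1.16 × 4.55 × 30 = 158.34 mm
late-season: 0.61 × 3.21 × 35 = 68.53 mm
Seasonal total = 280.89 mm

281 mm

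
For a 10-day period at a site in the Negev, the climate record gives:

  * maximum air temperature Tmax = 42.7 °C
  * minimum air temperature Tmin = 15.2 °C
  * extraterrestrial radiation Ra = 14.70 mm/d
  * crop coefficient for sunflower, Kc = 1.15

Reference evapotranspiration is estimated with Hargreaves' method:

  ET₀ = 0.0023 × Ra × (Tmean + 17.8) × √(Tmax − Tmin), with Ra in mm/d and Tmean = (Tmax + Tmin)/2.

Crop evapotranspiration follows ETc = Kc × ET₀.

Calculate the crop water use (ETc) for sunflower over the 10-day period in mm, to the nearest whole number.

Tmean = (42.7 + 15.2)/2 = 28.95 °C
ET₀ = 0.0023 × 14.70 × (28.95 + 17.8) × √27.5 = 0.0023 × 14.70 × 46.75 × 5.2440 = 8.2888 mm/d
ETc = Kc × ET₀ = 1.15 × 8.2888 = 9.5321 mm/d
Over 10 days: 9.5321 × 10 = 95.321 mm

95 mm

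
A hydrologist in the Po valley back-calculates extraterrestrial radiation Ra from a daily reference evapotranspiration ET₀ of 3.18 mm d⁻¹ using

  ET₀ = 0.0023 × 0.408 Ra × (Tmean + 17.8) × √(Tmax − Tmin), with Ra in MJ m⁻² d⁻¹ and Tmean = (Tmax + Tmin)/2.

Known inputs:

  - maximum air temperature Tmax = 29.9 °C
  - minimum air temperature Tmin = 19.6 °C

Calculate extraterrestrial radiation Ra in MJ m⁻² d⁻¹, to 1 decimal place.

24.8 MJ m⁻² d⁻¹

Tmean = (29.9+19.6)/2 = 24.75 °C; ΔT = 10.3
Ra = ET₀ / [0.0023 × 0.408 × (Tmean+17.8) × √ΔT]
   = 3.18 / (0.0023 × 0.408 × 42.55 × 3.2094) = 24.815 MJ m⁻² d⁻¹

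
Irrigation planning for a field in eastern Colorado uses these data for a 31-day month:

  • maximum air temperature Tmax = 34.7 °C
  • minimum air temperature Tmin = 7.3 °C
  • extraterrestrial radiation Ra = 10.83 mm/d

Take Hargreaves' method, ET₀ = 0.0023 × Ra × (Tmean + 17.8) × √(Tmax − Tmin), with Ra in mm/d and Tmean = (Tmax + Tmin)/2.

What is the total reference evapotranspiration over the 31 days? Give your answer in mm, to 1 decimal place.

Tmean = (34.7 + 7.3)/2 = 21.00 °C
ET₀ = 0.0023 × 10.83 × (21.00 + 17.8) × √27.4 = 0.0023 × 10.83 × 38.80 × 5.2345 = 5.0590 mm/d
Over 31 days: 5.0590 × 31 = 156.829 mm

156.8 mm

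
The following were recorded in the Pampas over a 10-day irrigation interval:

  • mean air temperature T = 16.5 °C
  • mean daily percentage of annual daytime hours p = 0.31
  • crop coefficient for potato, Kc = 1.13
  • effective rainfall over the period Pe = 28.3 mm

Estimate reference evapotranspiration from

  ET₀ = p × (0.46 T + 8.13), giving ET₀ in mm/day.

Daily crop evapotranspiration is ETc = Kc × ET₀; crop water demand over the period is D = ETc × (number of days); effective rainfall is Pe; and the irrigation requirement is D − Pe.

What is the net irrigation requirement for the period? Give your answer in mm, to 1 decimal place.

26.8 mm

ET₀ = 0.31 × (0.46 × 16.5 + 8.13) = 0.31 × 15.720 = 4.8732 mm/d
ETc = Kc × ET₀ = 1.13 × 4.8732 = 5.5067 mm/d
Crop demand D = ETc × 10 d = 5.5067 × 10 = 55.067 mm
D − Pe = 55.067 − 28.3 = 26.767 mm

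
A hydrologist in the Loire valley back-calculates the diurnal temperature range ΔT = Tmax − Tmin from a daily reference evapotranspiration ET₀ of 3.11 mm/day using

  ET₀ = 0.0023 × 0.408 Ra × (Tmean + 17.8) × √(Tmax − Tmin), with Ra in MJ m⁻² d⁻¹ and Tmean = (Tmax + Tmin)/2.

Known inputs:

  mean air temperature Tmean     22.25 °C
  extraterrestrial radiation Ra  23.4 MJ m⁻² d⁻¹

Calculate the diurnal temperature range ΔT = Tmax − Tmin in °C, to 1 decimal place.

12.5 °C

√ΔT = ET₀ / [0.0023 × 0.408 × Ra × (Tmean+17.8)] = 3.11 / (0.0023 × 9.5472 × 40.05) = 3.5363
ΔT = 3.5363² = 12.505 °C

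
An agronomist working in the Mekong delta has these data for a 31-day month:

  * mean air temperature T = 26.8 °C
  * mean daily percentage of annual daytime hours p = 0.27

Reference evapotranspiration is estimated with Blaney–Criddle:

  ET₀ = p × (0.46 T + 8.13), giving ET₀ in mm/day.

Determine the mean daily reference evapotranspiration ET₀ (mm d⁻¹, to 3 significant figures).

5.52 mm d⁻¹

ET₀ = 0.27 × (0.46 × 26.8 + 8.13) = 0.27 × 20.458 = 5.5237 mm/d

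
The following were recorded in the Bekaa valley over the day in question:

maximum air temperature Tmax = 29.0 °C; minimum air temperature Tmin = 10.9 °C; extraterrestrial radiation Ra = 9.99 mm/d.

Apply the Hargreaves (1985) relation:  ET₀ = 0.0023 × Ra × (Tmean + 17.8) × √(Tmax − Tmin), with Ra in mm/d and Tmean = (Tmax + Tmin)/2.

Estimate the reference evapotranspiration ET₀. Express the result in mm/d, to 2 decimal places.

3.69 mm/d

Tmean = (29.0 + 10.9)/2 = 19.95 °C
ET₀ = 0.0023 × 9.99 × (19.95 + 17.8) × √18.1 = 0.0023 × 9.99 × 37.75 × 4.2544 = 3.6902 mm/d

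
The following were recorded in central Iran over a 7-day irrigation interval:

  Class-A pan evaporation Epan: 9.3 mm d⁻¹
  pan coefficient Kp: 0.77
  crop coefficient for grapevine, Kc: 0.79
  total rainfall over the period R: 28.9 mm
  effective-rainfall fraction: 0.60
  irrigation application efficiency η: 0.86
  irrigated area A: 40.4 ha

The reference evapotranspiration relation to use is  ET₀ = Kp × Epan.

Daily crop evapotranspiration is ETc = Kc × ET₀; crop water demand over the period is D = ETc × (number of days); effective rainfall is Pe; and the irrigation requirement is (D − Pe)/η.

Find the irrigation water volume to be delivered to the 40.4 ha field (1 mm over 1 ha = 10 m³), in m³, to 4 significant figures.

ET₀ = 0.77 × 9.3 = 7.1610 mm/d
ETc = Kc × ET₀ = 0.79 × 7.1610 = 5.6572 mm/d
Crop demand D = ETc × 7 d = 5.6572 × 7 = 39.600 mm
Pe = 0.60 × 28.9 = 17.340 mm
D − Pe = 39.600 − 17.340 = 22.260 mm
Gross irrigation = 22.260 / 0.86 = 25.884 mm
Volume = 25.884 mm × 40.4 ha × 10 = 10457.1 m³

10460 m³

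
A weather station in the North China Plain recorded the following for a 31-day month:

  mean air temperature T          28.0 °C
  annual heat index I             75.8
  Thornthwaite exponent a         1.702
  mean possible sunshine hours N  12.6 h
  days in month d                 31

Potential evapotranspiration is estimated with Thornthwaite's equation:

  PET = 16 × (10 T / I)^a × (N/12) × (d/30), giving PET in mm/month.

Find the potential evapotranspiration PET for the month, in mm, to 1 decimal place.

160.5 mm

10T/I = 10 × 28.0 / 75.8 = 3.6939
(10T/I)^a = 3.6939^1.702 = 9.2440
Uncorrected PET = 16 × 9.2440 = 147.904 mm
Correction = (N/12)(d/30) = (12.6/12)(31/30) = 1.0850
PET = 147.904 × 1.0850 = 160.476 mm/month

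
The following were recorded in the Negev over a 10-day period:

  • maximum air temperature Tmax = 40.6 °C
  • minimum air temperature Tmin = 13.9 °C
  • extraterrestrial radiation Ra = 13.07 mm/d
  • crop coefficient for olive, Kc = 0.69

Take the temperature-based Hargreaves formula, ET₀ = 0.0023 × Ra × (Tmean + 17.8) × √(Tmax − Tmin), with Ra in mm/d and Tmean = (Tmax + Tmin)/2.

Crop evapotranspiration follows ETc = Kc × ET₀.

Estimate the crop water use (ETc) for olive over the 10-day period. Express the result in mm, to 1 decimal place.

48.3 mm

Tmean = (40.6 + 13.9)/2 = 27.25 °C
ET₀ = 0.0023 × 13.07 × (27.25 + 17.8) × √26.7 = 0.0023 × 13.07 × 45.05 × 5.1672 = 6.9977 mm/d
ETc = Kc × ET₀ = 0.69 × 6.9977 = 4.8284 mm/d
Over 10 days: 4.8284 × 10 = 48.284 mm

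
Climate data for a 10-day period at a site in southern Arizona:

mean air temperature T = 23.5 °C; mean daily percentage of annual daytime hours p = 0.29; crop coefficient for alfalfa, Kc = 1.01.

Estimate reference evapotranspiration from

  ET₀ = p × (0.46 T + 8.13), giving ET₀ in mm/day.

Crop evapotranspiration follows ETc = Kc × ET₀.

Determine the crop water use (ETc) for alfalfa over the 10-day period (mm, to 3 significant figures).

ET₀ = 0.29 × (0.46 × 23.5 + 8.13) = 0.29 × 18.940 = 5.4926 mm/d
ETc = Kc × ET₀ = 1.01 × 5.4926 = 5.5475 mm/d
Over 10 days: 5.5475 × 10 = 55.475 mm

55.5 mm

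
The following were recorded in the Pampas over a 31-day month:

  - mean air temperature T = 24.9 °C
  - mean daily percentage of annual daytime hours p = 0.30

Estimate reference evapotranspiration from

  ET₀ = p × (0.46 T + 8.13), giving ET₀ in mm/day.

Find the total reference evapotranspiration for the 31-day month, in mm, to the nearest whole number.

ET₀ = 0.30 × (0.46 × 24.9 + 8.13) = 0.30 × 19.584 = 5.8752 mm/d
Monthly total = 5.8752 × 31 = 182.131 mm

182 mm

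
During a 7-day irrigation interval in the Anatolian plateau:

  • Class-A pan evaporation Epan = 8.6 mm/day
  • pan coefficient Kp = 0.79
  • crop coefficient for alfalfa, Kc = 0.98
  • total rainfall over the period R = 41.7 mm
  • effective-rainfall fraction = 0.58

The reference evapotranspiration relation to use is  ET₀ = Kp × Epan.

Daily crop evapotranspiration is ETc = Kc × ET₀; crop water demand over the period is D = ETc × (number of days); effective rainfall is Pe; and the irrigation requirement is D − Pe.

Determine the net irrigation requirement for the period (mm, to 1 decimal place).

ET₀ = 0.79 × 8.6 = 6.7940 mm/d
ETc = Kc × ET₀ = 0.98 × 6.7940 = 6.6581 mm/d
Crop demand D = ETc × 7 d = 6.6581 × 7 = 46.607 mm
Pe = 0.58 × 41.7 = 24.186 mm
D − Pe = 46.607 − 24.186 = 22.421 mm

22.4 mm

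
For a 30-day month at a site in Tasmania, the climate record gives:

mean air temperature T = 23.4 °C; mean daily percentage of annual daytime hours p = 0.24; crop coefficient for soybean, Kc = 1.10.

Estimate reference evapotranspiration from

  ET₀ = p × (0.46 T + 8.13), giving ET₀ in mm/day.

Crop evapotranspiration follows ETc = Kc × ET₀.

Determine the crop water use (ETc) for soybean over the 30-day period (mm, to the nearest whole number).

ET₀ = 0.24 × (0.46 × 23.4 + 8.13) = 0.24 × 18.894 = 4.5346 mm/d
ETc = Kc × ET₀ = 1.10 × 4.5346 = 4.9881 mm/d
Over 30 days: 4.9881 × 30 = 149.643 mm

150 mm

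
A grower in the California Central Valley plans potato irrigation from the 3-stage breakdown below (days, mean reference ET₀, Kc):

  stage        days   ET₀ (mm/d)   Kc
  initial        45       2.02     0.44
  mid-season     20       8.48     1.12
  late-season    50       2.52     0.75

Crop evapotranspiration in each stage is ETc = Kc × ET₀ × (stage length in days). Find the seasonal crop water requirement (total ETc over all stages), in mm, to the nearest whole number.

initial: 0.44 × 2.02 × 45 = 40.00 mm
mid-season: 1.12 × 8.48 × 20 = 189.95 mm
late-season: 0.75 × 2.52 × 50 = 94.50 mm
Seasonal total = 324.45 mm

324 mm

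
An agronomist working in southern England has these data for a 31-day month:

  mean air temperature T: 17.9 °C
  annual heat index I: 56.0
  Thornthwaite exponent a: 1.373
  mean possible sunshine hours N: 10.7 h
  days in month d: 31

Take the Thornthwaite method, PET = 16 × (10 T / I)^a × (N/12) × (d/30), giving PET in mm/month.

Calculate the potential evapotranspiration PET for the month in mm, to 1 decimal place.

72.7 mm

10T/I = 10 × 17.9 / 56.0 = 3.1964
(10T/I)^a = 3.1964^1.373 = 4.9306
Uncorrected PET = 16 × 4.9306 = 78.890 mm
Correction = (N/12)(d/30) = (10.7/12)(31/30) = 0.9214
PET = 78.890 × 0.9214 = 72.689 mm/month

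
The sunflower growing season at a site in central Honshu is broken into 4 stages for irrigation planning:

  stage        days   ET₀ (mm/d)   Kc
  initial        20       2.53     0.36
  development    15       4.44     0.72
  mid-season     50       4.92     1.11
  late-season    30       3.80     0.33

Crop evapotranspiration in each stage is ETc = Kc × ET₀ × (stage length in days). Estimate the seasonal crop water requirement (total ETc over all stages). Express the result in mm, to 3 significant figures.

377 mm

initial: 0.36 × 2.53 × 20 = 18.22 mm
development: 0.72 × 4.44 × 15 = 47.95 mm
mid-season: 1.11 × 4.92 × 50 = 273.06 mm
late-season: 0.33 × 3.80 × 30 = 37.62 mm
Seasonal total = 376.85 mm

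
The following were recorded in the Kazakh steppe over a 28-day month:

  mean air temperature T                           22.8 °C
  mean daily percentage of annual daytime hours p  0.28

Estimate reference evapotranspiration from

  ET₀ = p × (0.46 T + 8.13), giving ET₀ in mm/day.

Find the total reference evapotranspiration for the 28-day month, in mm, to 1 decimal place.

146.0 mm

ET₀ = 0.28 × (0.46 × 22.8 + 8.13) = 0.28 × 18.618 = 5.2130 mm/d
Monthly total = 5.2130 × 28 = 145.964 mm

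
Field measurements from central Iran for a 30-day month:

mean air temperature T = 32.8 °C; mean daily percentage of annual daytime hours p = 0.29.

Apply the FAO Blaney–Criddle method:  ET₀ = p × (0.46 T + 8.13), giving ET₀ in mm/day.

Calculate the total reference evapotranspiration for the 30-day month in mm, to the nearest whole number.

202 mm

ET₀ = 0.29 × (0.46 × 32.8 + 8.13) = 0.29 × 23.218 = 6.7332 mm/d
Monthly total = 6.7332 × 30 = 201.996 mm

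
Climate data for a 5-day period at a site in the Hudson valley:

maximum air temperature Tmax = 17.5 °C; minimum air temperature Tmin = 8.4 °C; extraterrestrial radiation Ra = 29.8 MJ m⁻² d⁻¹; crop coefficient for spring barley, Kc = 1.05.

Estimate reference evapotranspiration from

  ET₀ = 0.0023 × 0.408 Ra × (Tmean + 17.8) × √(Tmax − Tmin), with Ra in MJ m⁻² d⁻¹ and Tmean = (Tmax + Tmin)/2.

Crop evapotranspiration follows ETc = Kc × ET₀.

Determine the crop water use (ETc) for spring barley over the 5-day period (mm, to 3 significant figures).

Tmean = (17.5 + 8.4)/2 = 12.95 °C
0.408 Ra = 0.408 × 29.8 = 12.1584 mm/d equivalent
ET₀ = 0.0023 × 12.1584 × (12.95 + 17.8) × √9.1 = 0.0023 × 12.1584 × 30.75 × 3.0166 = 2.5940 mm/d
ETc = Kc × ET₀ = 1.05 × 2.5940 = 2.7237 mm/d
Over 5 days: 2.7237 × 5 = 13.619 mm

13.6 mm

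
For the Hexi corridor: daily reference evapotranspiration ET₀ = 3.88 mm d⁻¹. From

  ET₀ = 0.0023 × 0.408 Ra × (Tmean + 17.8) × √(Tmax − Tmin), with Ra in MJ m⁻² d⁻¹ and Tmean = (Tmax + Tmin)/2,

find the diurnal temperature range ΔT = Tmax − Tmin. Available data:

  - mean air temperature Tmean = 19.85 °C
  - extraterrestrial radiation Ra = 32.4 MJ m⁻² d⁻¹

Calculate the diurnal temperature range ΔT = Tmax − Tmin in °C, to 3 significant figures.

11.5 °C

√ΔT = ET₀ / [0.0023 × 0.408 × Ra × (Tmean+17.8)] = 3.88 / (0.0023 × 13.2192 × 37.65) = 3.3895
ΔT = 3.3895² = 11.489 °C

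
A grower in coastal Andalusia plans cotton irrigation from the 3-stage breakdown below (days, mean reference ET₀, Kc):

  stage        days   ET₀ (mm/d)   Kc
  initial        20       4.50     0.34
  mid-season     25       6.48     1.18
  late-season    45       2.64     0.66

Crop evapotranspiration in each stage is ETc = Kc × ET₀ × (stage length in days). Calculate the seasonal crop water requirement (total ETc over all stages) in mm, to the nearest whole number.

initial: 0.34 × 4.50 × 20 = 30.60 mm
mid-season: 1.18 × 6.48 × 25 = 191.16 mm
late-season: 0.66 × 2.64 × 45 = 78.41 mm
Seasonal total = 300.17 mm

300 mm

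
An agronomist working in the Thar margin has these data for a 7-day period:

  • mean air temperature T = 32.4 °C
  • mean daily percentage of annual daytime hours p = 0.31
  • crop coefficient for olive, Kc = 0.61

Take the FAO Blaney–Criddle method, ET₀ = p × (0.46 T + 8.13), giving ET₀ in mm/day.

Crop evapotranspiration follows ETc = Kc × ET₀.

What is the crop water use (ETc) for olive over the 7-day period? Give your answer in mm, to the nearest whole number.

ET₀ = 0.31 × (0.46 × 32.4 + 8.13) = 0.31 × 23.034 = 7.1405 mm/d
ETc = Kc × ET₀ = 0.61 × 7.1405 = 4.3557 mm/d
Over 7 days: 4.3557 × 7 = 30.490 mm

30 mm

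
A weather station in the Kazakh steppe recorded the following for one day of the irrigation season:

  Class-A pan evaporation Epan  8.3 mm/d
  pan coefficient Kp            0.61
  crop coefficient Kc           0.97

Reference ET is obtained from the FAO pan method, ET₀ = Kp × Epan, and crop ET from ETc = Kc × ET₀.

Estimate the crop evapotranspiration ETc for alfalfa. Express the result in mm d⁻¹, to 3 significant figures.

ET₀ = 0.61 × 8.3 = 5.0630 mm/d
ETc = Kc × ET₀ = 0.97 × 5.0630 = 4.9111 mm/d

4.91 mm d⁻¹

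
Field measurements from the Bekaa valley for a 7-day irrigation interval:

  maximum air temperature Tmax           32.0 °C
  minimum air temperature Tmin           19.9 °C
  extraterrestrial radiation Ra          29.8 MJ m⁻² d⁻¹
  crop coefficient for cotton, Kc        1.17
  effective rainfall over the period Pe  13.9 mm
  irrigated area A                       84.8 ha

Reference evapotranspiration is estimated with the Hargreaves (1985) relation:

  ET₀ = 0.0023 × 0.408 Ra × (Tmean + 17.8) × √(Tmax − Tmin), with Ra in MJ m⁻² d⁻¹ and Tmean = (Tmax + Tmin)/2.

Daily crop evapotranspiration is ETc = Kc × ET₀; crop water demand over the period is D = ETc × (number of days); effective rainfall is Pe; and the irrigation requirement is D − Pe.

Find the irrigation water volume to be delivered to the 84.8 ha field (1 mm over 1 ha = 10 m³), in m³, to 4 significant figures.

Tmean = (32.0 + 19.9)/2 = 25.95 °C
0.408 Ra = 0.408 × 29.8 = 12.1584 mm/d equivalent
ET₀ = 0.0023 × 12.1584 × (25.95 + 17.8) × √12.1 = 0.0023 × 12.1584 × 43.75 × 3.4785 = 4.2557 mm/d
ETc = Kc × ET₀ = 1.17 × 4.2557 = 4.9792 mm/d
Crop demand D = ETc × 7 d = 4.9792 × 7 = 34.854 mm
D − Pe = 34.854 − 13.9 = 20.954 mm
Volume = 20.954 mm × 84.8 ha × 10 = 17769.0 m³

17770 m³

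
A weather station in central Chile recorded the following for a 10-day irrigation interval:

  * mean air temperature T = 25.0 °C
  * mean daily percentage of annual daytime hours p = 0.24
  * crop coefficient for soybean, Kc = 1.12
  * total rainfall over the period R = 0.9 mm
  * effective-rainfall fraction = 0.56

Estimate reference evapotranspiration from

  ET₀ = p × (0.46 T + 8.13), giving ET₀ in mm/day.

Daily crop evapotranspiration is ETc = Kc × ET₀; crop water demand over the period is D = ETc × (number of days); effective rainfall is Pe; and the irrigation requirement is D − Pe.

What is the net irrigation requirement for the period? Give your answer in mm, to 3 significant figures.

ET₀ = 0.24 × (0.46 × 25.0 + 8.13) = 0.24 × 19.630 = 4.7112 mm/d
ETc = Kc × ET₀ = 1.12 × 4.7112 = 5.2765 mm/d
Crop demand D = ETc × 10 d = 5.2765 × 10 = 52.765 mm
Pe = 0.56 × 0.9 = 0.504 mm
D − Pe = 52.765 − 0.504 = 52.261 mm

52.3 mm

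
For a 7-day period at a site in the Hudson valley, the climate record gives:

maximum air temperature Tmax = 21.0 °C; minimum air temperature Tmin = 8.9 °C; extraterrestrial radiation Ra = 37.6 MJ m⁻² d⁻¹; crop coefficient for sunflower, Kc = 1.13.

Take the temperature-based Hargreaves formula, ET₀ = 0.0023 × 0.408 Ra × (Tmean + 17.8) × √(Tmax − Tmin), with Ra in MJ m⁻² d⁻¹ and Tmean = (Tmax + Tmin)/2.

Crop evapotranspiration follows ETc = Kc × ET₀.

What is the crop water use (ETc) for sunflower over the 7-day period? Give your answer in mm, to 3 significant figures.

Tmean = (21.0 + 8.9)/2 = 14.95 °C
0.408 Ra = 0.408 × 37.6 = 15.3408 mm/d equivalent
ET₀ = 0.0023 × 15.3408 × (14.95 + 17.8) × √12.1 = 0.0023 × 15.3408 × 32.75 × 3.4785 = 4.0196 mm/d
ETc = Kc × ET₀ = 1.13 × 4.0196 = 4.5421 mm/d
Over 7 days: 4.5421 × 7 = 31.795 mm

31.8 mm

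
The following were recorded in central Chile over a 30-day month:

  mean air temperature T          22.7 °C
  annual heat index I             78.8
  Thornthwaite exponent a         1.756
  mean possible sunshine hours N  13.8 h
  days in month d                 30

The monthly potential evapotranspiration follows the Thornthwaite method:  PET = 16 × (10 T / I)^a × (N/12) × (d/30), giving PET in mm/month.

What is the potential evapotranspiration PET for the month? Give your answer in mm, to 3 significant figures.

118 mm

10T/I = 10 × 22.7 / 78.8 = 2.8807
(10T/I)^a = 2.8807^1.756 = 6.4103
Uncorrected PET = 16 × 6.4103 = 102.565 mm
Correction = (N/12)(d/30) = (13.8/12)(30/30) = 1.1500
PET = 102.565 × 1.1500 = 117.950 mm/month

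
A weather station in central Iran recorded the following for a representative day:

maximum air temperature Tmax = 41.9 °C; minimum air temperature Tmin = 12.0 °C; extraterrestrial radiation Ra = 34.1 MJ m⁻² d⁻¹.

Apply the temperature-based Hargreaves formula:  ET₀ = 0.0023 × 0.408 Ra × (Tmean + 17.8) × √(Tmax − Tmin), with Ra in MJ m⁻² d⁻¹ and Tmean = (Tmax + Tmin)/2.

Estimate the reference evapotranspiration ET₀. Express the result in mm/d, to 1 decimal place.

Tmean = (41.9 + 12.0)/2 = 26.95 °C
0.408 Ra = 0.408 × 34.1 = 13.9128 mm/d equivalent
ET₀ = 0.0023 × 13.9128 × (26.95 + 17.8) × √29.9 = 0.0023 × 13.9128 × 44.75 × 5.4681 = 7.8302 mm/d

7.8 mm/d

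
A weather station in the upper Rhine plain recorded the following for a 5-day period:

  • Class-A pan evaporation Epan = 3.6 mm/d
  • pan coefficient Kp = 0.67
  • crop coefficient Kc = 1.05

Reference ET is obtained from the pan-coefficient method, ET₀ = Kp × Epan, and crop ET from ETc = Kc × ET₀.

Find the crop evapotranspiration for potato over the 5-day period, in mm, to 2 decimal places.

ET₀ = 0.67 × 3.6 = 2.4120 mm/d
ETc = Kc × ET₀ = 1.05 × 2.4120 = 2.5326 mm/d
Over 5 days: 2.5326 × 5 = 12.663 mm

12.66 mm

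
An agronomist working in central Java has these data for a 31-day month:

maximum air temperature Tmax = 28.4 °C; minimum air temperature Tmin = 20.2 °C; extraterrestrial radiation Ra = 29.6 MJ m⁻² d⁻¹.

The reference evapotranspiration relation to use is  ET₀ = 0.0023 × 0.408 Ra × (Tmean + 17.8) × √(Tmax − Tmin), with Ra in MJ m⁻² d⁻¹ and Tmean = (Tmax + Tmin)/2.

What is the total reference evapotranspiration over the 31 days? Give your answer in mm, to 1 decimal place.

Tmean = (28.4 + 20.2)/2 = 24.30 °C
0.408 Ra = 0.408 × 29.6 = 12.0768 mm/d equivalent
ET₀ = 0.0023 × 12.0768 × (24.30 + 17.8) × √8.2 = 0.0023 × 12.0768 × 42.10 × 2.8636 = 3.3487 mm/d
Over 31 days: 3.3487 × 31 = 103.810 mm

103.8 mm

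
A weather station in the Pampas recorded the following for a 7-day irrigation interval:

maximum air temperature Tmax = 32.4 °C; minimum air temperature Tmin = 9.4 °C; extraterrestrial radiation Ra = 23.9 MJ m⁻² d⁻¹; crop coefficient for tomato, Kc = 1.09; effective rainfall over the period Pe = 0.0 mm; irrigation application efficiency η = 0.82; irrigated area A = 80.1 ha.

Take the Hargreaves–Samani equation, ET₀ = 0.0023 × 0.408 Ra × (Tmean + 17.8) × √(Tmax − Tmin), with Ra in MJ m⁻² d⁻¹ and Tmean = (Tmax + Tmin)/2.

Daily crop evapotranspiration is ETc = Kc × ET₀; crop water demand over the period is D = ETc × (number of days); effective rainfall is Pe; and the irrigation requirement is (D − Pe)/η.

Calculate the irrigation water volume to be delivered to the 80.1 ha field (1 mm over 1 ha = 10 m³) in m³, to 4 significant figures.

Tmean = (32.4 + 9.4)/2 = 20.90 °C
0.408 Ra = 0.408 × 23.9 = 9.7512 mm/d equivalent
ET₀ = 0.0023 × 9.7512 × (20.90 + 17.8) × √23.0 = 0.0023 × 9.7512 × 38.70 × 4.7958 = 4.1625 mm/d
ETc = Kc × ET₀ = 1.09 × 4.1625 = 4.5371 mm/d
Crop demand D = ETc × 7 d = 4.5371 × 7 = 31.760 mm
D − Pe = 31.760 − 0.0 = 31.760 mm
Gross irrigation = 31.760 / 0.82 = 38.732 mm
Volume = 38.732 mm × 80.1 ha × 10 = 31024.3 m³

31020 m³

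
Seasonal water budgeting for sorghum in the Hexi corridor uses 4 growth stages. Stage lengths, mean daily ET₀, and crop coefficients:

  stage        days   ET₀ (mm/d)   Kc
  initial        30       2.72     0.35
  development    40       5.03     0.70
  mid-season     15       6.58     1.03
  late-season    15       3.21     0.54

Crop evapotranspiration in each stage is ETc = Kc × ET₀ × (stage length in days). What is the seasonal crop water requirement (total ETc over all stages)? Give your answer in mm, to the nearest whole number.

297 mm

initial: 0.35 × 2.72 × 30 = 28.56 mm
development: 0.70 × 5.03 × 40 = 140.84 mm
mid-season: 1.03 × 6.58 × 15 = 101.66 mm
late-season: 0.54 × 3.21 × 15 = 26.00 mm
Seasonal total = 297.06 mm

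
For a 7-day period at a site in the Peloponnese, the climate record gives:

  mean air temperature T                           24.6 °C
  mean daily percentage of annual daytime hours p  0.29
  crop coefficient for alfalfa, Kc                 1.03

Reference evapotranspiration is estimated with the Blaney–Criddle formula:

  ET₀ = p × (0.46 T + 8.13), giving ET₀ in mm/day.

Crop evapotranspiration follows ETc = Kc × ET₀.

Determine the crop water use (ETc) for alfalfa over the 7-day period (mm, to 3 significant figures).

ET₀ = 0.29 × (0.46 × 24.6 + 8.13) = 0.29 × 19.446 = 5.6393 mm/d
ETc = Kc × ET₀ = 1.03 × 5.6393 = 5.8085 mm/d
Over 7 days: 5.8085 × 7 = 40.660 mm

40.7 mm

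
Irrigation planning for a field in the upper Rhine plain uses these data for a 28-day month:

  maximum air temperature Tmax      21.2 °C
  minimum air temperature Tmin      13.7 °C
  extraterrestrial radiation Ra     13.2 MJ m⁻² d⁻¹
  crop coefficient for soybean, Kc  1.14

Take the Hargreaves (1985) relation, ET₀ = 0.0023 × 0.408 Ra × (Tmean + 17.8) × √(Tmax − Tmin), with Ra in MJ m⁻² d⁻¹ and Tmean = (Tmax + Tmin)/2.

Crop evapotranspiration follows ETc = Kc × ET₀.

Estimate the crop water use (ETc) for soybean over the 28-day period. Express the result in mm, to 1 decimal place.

38.2 mm

Tmean = (21.2 + 13.7)/2 = 17.45 °C
0.408 Ra = 0.408 × 13.2 = 5.3856 mm/d equivalent
ET₀ = 0.0023 × 5.3856 × (17.45 + 17.8) × √7.5 = 0.0023 × 5.3856 × 35.25 × 2.7386 = 1.1958 mm/d
ETc = Kc × ET₀ = 1.14 × 1.1958 = 1.3632 mm/d
Over 28 days: 1.3632 × 28 = 38.170 mm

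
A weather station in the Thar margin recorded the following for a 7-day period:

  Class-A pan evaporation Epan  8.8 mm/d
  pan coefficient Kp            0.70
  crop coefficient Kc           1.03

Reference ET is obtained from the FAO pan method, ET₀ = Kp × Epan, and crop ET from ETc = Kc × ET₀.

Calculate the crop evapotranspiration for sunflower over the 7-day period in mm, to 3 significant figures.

44.4 mm

ET₀ = 0.70 × 8.8 = 6.1600 mm/d
ETc = Kc × ET₀ = 1.03 × 6.1600 = 6.3448 mm/d
Over 7 days: 6.3448 × 7 = 44.414 mm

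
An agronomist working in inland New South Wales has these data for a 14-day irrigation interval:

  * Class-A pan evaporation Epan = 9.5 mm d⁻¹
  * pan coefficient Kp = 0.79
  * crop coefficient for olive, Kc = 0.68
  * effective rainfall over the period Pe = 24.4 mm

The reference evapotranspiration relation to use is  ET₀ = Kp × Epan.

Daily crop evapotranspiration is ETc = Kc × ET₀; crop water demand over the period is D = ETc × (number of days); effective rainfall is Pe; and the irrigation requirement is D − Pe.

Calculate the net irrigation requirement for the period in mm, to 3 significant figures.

47.0 mm

ET₀ = 0.79 × 9.5 = 7.5050 mm/d
ETc = Kc × ET₀ = 0.68 × 7.5050 = 5.1034 mm/d
Crop demand D = ETc × 14 d = 5.1034 × 14 = 71.448 mm
D − Pe = 71.448 − 24.4 = 47.048 mm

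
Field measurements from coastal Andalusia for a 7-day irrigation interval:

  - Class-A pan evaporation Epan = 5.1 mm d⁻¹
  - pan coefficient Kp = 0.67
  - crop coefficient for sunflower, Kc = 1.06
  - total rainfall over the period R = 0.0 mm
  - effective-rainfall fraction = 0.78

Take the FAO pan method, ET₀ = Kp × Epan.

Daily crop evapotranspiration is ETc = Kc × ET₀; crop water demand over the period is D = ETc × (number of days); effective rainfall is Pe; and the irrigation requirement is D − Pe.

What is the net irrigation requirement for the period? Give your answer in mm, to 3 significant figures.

25.4 mm

ET₀ = 0.67 × 5.1 = 3.4170 mm/d
ETc = Kc × ET₀ = 1.06 × 3.4170 = 3.6220 mm/d
Crop demand D = ETc × 7 d = 3.6220 × 7 = 25.354 mm
Pe = 0.78 × 0.0 = 0.000 mm
D − Pe = 25.354 − 0.000 = 25.354 mm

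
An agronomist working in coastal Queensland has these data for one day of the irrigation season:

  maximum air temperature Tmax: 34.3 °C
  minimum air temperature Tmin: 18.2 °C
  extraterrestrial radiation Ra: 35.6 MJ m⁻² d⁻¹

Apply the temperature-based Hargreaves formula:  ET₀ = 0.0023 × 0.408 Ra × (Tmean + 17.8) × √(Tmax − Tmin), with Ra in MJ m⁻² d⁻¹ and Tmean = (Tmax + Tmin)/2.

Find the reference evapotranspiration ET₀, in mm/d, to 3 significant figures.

5.90 mm/d

Tmean = (34.3 + 18.2)/2 = 26.25 °C
0.408 Ra = 0.408 × 35.6 = 14.5248 mm/d equivalent
ET₀ = 0.0023 × 14.5248 × (26.25 + 17.8) × √16.1 = 0.0023 × 14.5248 × 44.05 × 4.0125 = 5.9047 mm/d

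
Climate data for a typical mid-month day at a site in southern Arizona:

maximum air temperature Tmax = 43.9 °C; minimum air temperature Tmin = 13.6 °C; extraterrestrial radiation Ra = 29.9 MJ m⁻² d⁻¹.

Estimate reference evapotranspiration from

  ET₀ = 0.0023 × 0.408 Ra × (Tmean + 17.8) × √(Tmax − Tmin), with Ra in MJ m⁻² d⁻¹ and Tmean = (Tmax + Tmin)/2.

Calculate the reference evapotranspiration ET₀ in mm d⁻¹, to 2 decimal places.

7.19 mm d⁻¹

Tmean = (43.9 + 13.6)/2 = 28.75 °C
0.408 Ra = 0.408 × 29.9 = 12.1992 mm/d equivalent
ET₀ = 0.0023 × 12.1992 × (28.75 + 17.8) × √30.3 = 0.0023 × 12.1992 × 46.55 × 5.5045 = 7.1895 mm/d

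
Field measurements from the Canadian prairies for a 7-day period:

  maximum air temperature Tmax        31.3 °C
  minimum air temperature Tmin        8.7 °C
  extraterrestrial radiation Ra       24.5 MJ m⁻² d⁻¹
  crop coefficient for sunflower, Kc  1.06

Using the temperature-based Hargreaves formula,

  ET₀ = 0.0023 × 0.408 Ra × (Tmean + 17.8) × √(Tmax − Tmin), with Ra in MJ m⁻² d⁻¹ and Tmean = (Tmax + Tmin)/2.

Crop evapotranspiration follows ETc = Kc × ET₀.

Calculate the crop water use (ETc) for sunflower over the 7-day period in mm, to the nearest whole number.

Tmean = (31.3 + 8.7)/2 = 20.00 °C
0.408 Ra = 0.408 × 24.5 = 9.9960 mm/d equivalent
ET₀ = 0.0023 × 9.9960 × (20.00 + 17.8) × √22.6 = 0.0023 × 9.9960 × 37.80 × 4.7539 = 4.1314 mm/d
ETc = Kc × ET₀ = 1.06 × 4.1314 = 4.3793 mm/d
Over 7 days: 4.3793 × 7 = 30.655 mm

31 mm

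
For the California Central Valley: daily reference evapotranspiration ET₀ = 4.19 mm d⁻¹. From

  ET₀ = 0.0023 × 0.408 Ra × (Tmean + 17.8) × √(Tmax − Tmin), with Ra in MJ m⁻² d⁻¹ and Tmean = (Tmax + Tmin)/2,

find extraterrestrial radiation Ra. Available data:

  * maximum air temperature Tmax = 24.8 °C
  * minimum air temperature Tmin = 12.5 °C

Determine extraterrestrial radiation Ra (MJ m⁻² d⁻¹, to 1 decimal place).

34.9 MJ m⁻² d⁻¹

Tmean = (24.8+12.5)/2 = 18.65 °C; ΔT = 12.3
Ra = ET₀ / [0.0023 × 0.408 × (Tmean+17.8) × √ΔT]
   = 4.19 / (0.0023 × 0.408 × 36.45 × 3.5071) = 34.929 MJ m⁻² d⁻¹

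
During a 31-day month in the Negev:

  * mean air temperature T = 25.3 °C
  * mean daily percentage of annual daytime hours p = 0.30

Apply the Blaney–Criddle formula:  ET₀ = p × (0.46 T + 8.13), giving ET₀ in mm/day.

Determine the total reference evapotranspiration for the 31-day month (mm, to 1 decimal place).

183.8 mm

ET₀ = 0.30 × (0.46 × 25.3 + 8.13) = 0.30 × 19.768 = 5.9304 mm/d
Monthly total = 5.9304 × 31 = 183.842 mm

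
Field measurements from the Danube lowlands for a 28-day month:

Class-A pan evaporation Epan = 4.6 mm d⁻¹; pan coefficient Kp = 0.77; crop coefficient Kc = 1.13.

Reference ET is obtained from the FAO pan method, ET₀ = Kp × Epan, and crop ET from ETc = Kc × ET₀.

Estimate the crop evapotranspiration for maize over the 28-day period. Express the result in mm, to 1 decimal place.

ET₀ = 0.77 × 4.6 = 3.5420 mm/d
ETc = Kc × ET₀ = 1.13 × 3.5420 = 4.0025 mm/d
Over 28 days: 4.0025 × 28 = 112.070 mm

112.1 mm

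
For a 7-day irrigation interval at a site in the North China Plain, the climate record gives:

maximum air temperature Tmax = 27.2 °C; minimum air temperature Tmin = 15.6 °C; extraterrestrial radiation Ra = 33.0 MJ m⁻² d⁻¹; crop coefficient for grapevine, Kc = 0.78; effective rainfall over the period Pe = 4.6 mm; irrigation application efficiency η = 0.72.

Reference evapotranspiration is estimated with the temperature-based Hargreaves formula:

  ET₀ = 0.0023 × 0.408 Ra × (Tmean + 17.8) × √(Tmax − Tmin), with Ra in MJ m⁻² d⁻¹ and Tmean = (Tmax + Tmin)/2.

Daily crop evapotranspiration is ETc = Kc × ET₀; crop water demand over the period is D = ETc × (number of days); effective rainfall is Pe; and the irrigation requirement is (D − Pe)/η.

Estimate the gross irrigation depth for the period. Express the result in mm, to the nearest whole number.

25 mm

Tmean = (27.2 + 15.6)/2 = 21.40 °C
0.408 Ra = 0.408 × 33.0 = 13.4640 mm/d equivalent
ET₀ = 0.0023 × 13.4640 × (21.40 + 17.8) × √11.6 = 0.0023 × 13.4640 × 39.20 × 3.4059 = 4.1345 mm/d
ETc = Kc × ET₀ = 0.78 × 4.1345 = 3.2249 mm/d
Crop demand D = ETc × 7 d = 3.2249 × 7 = 22.574 mm
D − Pe = 22.574 − 4.6 = 17.974 mm
Gross irrigation = 17.974 / 0.72 = 24.964 mm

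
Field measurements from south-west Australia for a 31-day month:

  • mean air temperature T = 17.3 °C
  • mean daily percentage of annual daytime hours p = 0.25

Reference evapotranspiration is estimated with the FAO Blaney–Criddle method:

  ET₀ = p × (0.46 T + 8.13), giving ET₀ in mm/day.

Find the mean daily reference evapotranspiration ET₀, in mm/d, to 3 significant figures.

4.02 mm/d

ET₀ = 0.25 × (0.46 × 17.3 + 8.13) = 0.25 × 16.088 = 4.0220 mm/d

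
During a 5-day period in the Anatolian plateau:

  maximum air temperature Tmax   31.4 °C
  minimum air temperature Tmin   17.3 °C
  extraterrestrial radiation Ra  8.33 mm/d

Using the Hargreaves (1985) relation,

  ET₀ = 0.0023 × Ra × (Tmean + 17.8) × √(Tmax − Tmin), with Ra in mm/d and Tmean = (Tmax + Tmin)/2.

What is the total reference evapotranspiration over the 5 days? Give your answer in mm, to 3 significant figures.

15.2 mm

Tmean = (31.4 + 17.3)/2 = 24.35 °C
ET₀ = 0.0023 × 8.33 × (24.35 + 17.8) × √14.1 = 0.0023 × 8.33 × 42.15 × 3.7550 = 3.0324 mm/d
Over 5 days: 3.0324 × 5 = 15.162 mm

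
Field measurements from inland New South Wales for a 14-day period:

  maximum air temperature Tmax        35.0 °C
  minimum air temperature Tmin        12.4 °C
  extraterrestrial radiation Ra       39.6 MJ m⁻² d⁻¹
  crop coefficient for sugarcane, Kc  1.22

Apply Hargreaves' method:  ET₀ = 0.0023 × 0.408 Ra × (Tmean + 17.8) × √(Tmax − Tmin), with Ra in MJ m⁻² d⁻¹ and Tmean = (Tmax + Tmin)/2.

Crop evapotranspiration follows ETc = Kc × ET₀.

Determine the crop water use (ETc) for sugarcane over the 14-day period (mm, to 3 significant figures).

125 mm

Tmean = (35.0 + 12.4)/2 = 23.70 °C
0.408 Ra = 0.408 × 39.6 = 16.1568 mm/d equivalent
ET₀ = 0.0023 × 16.1568 × (23.70 + 17.8) × √22.6 = 0.0023 × 16.1568 × 41.50 × 4.7539 = 7.3313 mm/d
ETc = Kc × ET₀ = 1.22 × 7.3313 = 8.9442 mm/d
Over 14 days: 8.9442 × 14 = 125.219 mm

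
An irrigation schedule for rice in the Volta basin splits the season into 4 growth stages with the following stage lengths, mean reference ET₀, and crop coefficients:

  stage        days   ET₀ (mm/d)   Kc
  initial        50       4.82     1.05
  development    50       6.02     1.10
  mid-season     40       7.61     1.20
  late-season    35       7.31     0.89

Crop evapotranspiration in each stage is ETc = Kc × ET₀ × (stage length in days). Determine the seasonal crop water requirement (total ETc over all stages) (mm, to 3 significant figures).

initial: 1.05 × 4.82 × 50 = 253.05 mm
development: 1.10 × 6.02 × 50 = 331.10 mm
mid-season: 1.20 × 7.61 × 40 = 365.28 mm
late-season: 0.89 × 7.31 × 35 = 227.71 mm
Seasonal total = 1177.14 mm

1180 mm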